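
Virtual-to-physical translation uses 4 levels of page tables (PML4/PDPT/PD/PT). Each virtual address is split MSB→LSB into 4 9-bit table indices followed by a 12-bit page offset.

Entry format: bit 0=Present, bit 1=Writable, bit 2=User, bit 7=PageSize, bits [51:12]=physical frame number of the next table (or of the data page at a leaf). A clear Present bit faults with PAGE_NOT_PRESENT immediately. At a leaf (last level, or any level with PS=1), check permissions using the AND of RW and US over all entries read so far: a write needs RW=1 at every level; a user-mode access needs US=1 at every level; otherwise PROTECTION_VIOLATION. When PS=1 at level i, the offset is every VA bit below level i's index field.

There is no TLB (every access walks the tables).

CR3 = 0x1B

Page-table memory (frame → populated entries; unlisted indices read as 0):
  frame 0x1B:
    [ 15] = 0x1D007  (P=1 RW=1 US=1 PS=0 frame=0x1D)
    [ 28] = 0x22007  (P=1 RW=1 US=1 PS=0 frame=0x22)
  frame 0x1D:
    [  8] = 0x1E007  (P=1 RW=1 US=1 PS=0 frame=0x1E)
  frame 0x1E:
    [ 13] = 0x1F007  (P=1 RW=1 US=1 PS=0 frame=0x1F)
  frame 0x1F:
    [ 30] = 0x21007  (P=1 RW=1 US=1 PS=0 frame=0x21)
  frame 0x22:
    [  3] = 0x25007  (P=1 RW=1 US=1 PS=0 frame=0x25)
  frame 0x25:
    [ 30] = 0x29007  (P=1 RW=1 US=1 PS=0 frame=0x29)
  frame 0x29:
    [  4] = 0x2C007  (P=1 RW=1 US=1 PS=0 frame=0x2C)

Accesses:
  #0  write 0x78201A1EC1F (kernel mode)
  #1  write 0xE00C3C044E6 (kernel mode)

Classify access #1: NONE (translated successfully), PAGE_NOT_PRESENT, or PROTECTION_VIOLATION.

Trace:
#0 VA=0x78201A1EC1F (w,kernel):
  lvl0: tbl 0x1B, slot 15 ⇒ 0x1D007 (P1/RW1/US1/PS0)
  lvl1: tbl 0x1D, slot 8 ⇒ 0x1E007 (P1/RW1/US1/PS0)
  lvl2: tbl 0x1E, slot 13 ⇒ 0x1F007 (P1/RW1/US1/PS0)
  lvl3: tbl 0x1F, slot 30 ⇒ 0x21007 (P1/RW1/US1/PS0)
  ⇒ phys 0x21C1F  [4 reads]
#1 VA=0xE00C3C044E6 (w,kernel):
  lvl0: tbl 0x1B, slot 28 ⇒ 0x22007 (P1/RW1/US1/PS0)
  lvl1: tbl 0x22, slot 3 ⇒ 0x25007 (P1/RW1/US1/PS0)
  lvl2: tbl 0x25, slot 30 ⇒ 0x29007 (P1/RW1/US1/PS0)
  lvl3: tbl 0x29, slot 4 ⇒ 0x2C007 (P1/RW1/US1/PS0)
  ⇒ phys 0x2C4E6  [4 reads]

Access #1 fault: NONE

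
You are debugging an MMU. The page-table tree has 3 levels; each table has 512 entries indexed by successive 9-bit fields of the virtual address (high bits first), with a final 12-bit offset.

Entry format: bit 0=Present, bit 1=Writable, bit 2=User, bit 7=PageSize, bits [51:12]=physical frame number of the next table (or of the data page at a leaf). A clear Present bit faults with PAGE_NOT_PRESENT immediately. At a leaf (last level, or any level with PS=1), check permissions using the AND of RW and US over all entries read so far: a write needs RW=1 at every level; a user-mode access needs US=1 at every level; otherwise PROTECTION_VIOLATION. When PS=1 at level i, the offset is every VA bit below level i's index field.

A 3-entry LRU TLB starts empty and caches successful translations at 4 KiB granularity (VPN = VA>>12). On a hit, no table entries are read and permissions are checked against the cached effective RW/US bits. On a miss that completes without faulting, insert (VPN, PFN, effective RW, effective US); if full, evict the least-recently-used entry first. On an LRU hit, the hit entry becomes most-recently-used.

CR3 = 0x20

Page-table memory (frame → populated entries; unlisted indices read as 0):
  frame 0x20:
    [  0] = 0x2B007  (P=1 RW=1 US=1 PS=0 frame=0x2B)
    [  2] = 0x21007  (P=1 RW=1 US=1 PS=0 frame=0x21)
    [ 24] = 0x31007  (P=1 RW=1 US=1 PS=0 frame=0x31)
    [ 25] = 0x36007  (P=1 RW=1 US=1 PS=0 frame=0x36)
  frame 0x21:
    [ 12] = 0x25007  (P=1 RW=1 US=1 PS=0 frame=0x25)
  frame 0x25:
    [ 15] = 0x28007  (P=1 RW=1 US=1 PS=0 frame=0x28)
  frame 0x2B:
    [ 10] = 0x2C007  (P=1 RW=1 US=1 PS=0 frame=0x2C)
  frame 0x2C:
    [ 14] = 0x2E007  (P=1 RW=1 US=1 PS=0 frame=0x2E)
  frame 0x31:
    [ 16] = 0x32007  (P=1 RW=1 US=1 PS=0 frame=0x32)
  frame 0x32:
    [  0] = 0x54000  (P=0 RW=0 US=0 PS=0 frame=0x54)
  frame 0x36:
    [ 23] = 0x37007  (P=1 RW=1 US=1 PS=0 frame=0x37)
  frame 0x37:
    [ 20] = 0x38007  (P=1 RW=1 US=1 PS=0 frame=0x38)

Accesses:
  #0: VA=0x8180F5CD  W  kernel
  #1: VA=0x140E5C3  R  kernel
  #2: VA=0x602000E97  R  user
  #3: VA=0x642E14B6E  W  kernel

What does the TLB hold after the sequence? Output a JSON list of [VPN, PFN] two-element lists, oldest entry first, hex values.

Walk each access:
#0 VA=0x8180F5CD (w,kernel):
  L0: frame=0x20 idx=2 entry=0x21007 [P=1 RW=1 US=1 PS=0]
  L1: frame=0x21 idx=12 entry=0x25007 [P=1 RW=1 US=1 PS=0]
  L2: frame=0x25 idx=15 entry=0x28007 [P=1 RW=1 US=1 PS=0]
  ⇒ phys 0x285CD  [3 reads]
#1 VA=0x140E5C3 (r,kernel):
  L0: frame=0x20 idx=0 entry=0x2B007 [P=1 RW=1 US=1 PS=0]
  L1: frame=0x2B idx=10 entry=0x2C007 [P=1 RW=1 US=1 PS=0]
  L2: frame=0x2C idx=14 entry=0x2E007 [P=1 RW=1 US=1 PS=0]
  ⇒ phys 0x2E5C3  [3 reads]
#2 VA=0x602000E97 (r,user):
  L0: frame=0x20 idx=24 entry=0x31007 [P=1 RW=1 US=1 PS=0]
  L1: frame=0x31 idx=16 entry=0x32007 [P=1 RW=1 US=1 PS=0]
  L2: frame=0x32 idx=0 entry=0x54000 [P=0 RW=0 US=0 PS=0]
  ⇒ fault: PAGE_NOT_PRESENT  — 3 lookups
#3 VA=0x642E14B6E (w,kernel):
  L0: frame=0x20 idx=25 entry=0x36007 [P=1 RW=1 US=1 PS=0]
  L1: frame=0x36 idx=23 entry=0x37007 [P=1 RW=1 US=1 PS=0]
  L2: frame=0x37 idx=20 entry=0x38007 [P=1 RW=1 US=1 PS=0]
  ⇒ phys 0x38B6E  [3 reads]

TLB: [["0x8180F", "0x28"], ["0x140E", "0x2E"], ["0x642E14", "0x38"]]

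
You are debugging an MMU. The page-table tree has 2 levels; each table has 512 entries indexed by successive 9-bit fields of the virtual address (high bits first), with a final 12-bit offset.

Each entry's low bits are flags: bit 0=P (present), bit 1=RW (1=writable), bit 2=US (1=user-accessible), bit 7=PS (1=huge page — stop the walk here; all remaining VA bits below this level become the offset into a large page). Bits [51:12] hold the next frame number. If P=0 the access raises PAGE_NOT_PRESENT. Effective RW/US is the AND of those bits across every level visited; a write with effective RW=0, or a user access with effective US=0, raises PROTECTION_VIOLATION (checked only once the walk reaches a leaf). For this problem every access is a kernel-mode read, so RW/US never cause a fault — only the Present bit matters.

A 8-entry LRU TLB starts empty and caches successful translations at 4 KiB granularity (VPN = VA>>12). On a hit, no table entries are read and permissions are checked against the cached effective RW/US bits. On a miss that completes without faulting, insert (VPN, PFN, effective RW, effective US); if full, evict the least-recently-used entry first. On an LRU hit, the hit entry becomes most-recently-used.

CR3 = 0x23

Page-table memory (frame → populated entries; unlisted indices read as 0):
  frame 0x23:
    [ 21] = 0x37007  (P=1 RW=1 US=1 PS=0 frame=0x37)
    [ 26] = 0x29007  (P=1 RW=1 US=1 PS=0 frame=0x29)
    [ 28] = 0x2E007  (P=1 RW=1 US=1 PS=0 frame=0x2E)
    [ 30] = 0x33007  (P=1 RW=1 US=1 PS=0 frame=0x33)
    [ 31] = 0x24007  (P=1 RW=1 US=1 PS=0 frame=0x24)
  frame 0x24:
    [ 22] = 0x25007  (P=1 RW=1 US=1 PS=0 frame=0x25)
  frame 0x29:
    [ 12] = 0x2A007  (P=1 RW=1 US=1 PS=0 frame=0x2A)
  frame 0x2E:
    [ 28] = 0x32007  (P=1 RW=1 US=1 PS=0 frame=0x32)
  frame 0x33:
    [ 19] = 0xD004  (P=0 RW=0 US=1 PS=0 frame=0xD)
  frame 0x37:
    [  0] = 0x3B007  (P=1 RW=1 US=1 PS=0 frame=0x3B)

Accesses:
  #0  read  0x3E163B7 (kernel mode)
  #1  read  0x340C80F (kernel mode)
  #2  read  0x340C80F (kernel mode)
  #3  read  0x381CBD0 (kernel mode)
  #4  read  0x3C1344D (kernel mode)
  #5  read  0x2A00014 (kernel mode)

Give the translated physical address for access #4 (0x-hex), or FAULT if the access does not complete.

Trace:
#0 VA=0x3E163B7 (r,kernel):
  [0] read 0x23 idx=31: raw=0x24007 flags P=1 W=1 U=1 S=0
  [1] read 0x24 idx=22: raw=0x25007 flags P=1 W=1 U=1 S=0
  ⇒ phys 0x253B7  [2 reads]
#1 VA=0x340C80F (r,kernel):
  [0] read 0x23 idx=26: raw=0x29007 flags P=1 W=1 U=1 S=0
  [1] read 0x29 idx=12: raw=0x2A007 flags P=1 W=1 U=1 S=0
  ⇒ phys 0x2A80F  [2 reads]
#2 VA=0x340C80F (r,kernel):
  TLB hit vpn=0x340C → PA=0x2A80F
#3 VA=0x381CBD0 (r,kernel):
  [0] read 0x23 idx=28: raw=0x2E007 flags P=1 W=1 U=1 S=0
  [1] read 0x2E idx=28: raw=0x32007 flags P=1 W=1 U=1 S=0
  ⇒ phys 0x32BD0  [2 reads]
#4 VA=0x3C1344D (r,kernel):
  [0] read 0x23 idx=30: raw=0x33007 flags P=1 W=1 U=1 S=0
  [1] read 0x33 idx=19: raw=0xD004 flags P=0 W=0 U=1 S=0
  ✗ PAGE_NOT_PRESENT  [2 reads]
#5 VA=0x2A00014 (r,kernel):
  [0] read 0x23 idx=21: raw=0x37007 flags P=1 W=1 U=1 S=0
  [1] read 0x37 idx=0: raw=0x3B007 flags P=1 W=1 U=1 S=0
  ⇒ phys 0x3B014  [2 reads]

Access #4 PA: FAULT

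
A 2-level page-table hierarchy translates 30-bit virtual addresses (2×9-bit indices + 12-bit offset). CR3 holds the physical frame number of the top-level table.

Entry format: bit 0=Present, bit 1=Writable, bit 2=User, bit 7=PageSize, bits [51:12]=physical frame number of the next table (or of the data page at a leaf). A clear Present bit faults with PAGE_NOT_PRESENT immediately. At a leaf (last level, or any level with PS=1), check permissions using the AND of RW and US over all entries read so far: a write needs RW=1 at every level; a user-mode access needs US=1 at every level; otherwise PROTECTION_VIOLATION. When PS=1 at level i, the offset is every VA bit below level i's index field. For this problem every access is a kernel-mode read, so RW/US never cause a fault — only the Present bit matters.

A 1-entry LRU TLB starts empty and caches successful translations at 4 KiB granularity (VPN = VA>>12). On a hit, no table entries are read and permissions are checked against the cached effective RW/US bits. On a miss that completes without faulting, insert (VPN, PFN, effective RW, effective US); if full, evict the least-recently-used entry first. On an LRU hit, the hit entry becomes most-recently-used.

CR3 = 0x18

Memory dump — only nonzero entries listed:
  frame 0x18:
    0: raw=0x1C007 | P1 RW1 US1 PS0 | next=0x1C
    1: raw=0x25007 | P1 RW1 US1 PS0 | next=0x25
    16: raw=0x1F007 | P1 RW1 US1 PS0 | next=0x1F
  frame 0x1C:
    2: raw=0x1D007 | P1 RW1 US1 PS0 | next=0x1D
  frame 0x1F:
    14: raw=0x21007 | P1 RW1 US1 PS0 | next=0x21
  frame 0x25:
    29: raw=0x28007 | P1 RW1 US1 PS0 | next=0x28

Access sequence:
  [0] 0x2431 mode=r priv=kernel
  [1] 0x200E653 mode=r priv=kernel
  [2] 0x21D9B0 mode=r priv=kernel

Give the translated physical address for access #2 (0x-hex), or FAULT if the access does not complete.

Walk each access:
#0 VA=0x2431 (r,kernel):
  [0] read 0x18 idx=0: raw=0x1C007 flags P=1 W=1 U=1 S=0
  [1] read 0x1C idx=2: raw=0x1D007 flags P=1 W=1 U=1 S=0
  ✓ 0x1D431  — 2 lookups
#1 VA=0x200E653 (r,kernel):
  [0] read 0x18 idx=16: raw=0x1F007 flags P=1 W=1 U=1 S=0
  [1] read 0x1F idx=14: raw=0x21007 flags P=1 W=1 U=1 S=0
  ✓ 0x21653  — 2 lookups
#2 VA=0x21D9B0 (r,kernel):
  [0] read 0x18 idx=1: raw=0x25007 flags P=1 W=1 U=1 S=0
  [1] read 0x25 idx=29: raw=0x28007 flags P=1 W=1 U=1 S=0
  ✓ 0x289B0  — 2 lookups

Access #2 PA: 0x289B0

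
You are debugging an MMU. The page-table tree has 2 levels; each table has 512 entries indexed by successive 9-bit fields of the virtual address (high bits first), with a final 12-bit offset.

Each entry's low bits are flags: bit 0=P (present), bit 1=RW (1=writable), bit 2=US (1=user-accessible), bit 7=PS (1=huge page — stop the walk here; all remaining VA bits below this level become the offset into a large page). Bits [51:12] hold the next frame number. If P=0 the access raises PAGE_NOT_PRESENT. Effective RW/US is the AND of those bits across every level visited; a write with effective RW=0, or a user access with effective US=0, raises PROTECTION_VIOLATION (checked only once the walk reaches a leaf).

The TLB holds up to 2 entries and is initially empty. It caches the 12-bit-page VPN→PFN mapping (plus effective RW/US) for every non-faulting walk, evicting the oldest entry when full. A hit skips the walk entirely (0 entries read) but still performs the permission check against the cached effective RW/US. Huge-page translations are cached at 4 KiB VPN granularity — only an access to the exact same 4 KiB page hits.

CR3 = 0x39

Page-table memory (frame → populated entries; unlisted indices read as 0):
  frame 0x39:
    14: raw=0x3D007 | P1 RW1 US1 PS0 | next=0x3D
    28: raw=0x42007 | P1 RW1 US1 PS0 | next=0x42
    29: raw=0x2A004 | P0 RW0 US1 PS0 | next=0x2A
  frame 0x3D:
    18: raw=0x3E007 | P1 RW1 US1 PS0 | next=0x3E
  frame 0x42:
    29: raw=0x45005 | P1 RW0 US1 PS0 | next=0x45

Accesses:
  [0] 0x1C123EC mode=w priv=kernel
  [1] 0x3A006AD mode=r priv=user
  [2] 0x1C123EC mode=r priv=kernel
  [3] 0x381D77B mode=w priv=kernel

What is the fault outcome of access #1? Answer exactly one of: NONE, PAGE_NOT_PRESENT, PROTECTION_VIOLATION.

Trace:
#0 VA=0x1C123EC (w,kernel):
  lvl0: tbl 0x39, slot 14 ⇒ 0x3D007 (P1/RW1/US1/PS0)
  lvl1: tbl 0x3D, slot 18 ⇒ 0x3E007 (P1/RW1/US1/PS0)
  ⇒ phys 0x3E3EC  [2 reads]
#1 VA=0x3A006AD (r,user):
  lvl0: tbl 0x39, slot 29 ⇒ 0x2A004 (P0/RW0/US1/PS0)
  → PAGE_NOT_PRESENT  (1 entries read)
#2 VA=0x1C123EC (r,kernel):
  TLB hit vpn=0x1C12 → PA=0x3E3EC
#3 VA=0x381D77B (w,kernel):
  lvl0: tbl 0x39, slot 28 ⇒ 0x42007 (P1/RW1/US1/PS0)
  lvl1: tbl 0x42, slot 29 ⇒ 0x45005 (P1/RW0/US1/PS0)
  → PROTECTION_VIOLATION  (2 entries read)

Access #1 fault: PAGE_NOT_PRESENT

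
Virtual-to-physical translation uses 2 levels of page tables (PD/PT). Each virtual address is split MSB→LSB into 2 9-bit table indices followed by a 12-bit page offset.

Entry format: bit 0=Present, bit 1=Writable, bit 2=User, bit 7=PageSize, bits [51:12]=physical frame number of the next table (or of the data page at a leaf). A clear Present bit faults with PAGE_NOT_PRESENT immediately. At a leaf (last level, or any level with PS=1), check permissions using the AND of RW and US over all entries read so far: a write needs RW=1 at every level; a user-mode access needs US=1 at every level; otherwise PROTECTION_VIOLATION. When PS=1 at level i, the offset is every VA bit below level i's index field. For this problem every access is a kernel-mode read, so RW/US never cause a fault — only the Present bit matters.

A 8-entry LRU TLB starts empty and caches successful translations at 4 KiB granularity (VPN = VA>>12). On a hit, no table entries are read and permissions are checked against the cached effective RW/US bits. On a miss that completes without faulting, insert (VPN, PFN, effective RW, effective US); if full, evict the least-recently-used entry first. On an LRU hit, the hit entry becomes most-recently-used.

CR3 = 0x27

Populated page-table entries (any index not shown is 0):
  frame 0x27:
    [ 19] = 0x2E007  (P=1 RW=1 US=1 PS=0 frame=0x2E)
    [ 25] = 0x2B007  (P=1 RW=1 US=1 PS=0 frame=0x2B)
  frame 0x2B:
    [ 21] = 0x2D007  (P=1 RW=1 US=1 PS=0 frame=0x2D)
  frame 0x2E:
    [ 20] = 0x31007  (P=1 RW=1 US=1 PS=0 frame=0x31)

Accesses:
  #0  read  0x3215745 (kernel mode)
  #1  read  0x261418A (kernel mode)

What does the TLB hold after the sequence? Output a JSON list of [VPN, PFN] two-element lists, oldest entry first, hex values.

Trace:
#0 VA=0x3215745 (r,kernel):
  [0] read 0x27 idx=25: raw=0x2B007 flags P=1 W=1 U=1 S=0
  [1] read 0x2B idx=21: raw=0x2D007 flags P=1 W=1 U=1 S=0
  ✓ 0x2D745  — 2 lookups
#1 VA=0x261418A (r,kernel):
  [0] read 0x27 idx=19: raw=0x2E007 flags P=1 W=1 U=1 S=0
  [1] read 0x2E idx=20: raw=0x31007 flags P=1 W=1 U=1 S=0
  ✓ 0x3118A  — 2 lookups

TLB: [["0x3215", "0x2D"], ["0x2614", "0x31"]]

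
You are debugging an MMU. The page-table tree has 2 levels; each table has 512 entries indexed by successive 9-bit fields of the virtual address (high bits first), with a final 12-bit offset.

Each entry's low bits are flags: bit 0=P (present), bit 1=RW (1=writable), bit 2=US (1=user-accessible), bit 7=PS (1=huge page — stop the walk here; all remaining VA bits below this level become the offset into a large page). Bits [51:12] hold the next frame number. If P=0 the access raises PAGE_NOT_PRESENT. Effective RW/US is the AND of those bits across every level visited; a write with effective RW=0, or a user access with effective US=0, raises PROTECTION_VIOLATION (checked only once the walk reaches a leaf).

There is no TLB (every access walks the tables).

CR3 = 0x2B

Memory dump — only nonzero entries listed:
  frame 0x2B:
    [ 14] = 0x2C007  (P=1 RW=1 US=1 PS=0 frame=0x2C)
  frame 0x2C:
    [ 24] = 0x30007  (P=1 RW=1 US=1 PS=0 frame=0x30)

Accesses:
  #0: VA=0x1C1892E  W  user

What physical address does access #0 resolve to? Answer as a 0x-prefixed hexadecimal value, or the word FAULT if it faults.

Walk each access:
#0 VA=0x1C1892E (w,user):
  L0: frame=0x2B idx=14 entry=0x2C007 [P=1 RW=1 US=1 PS=0]
  L1: frame=0x2C idx=24 entry=0x30007 [P=1 RW=1 US=1 PS=0]
  ✓ 0x3092E  — 2 lookups

Access #0 PA: 0x3092E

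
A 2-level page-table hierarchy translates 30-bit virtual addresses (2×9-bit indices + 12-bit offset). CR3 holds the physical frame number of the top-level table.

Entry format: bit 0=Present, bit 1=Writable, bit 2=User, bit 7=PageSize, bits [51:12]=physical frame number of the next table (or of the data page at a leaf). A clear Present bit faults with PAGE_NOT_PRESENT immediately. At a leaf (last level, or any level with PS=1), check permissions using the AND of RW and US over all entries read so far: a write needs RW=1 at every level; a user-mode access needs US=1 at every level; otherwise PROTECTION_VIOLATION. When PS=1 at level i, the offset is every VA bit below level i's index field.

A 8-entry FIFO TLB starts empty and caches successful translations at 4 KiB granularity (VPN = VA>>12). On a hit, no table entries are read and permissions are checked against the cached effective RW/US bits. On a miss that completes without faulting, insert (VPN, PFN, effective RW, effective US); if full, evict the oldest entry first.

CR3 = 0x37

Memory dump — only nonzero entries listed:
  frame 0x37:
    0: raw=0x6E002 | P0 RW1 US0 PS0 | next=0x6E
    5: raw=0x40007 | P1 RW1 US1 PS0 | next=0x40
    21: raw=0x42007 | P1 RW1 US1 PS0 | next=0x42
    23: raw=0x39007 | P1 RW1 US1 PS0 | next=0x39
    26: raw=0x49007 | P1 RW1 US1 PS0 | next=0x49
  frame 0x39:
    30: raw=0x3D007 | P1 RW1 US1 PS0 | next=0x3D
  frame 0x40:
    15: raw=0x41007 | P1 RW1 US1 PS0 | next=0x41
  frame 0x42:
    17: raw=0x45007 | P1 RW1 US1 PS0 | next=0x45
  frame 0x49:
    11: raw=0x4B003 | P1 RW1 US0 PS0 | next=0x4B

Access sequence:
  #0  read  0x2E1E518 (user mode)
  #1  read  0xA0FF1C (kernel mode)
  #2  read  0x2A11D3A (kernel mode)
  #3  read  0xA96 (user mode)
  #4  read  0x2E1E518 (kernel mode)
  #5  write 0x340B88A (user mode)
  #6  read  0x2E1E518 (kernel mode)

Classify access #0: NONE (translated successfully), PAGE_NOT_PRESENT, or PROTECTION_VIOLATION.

Per-access translation:
#0 VA=0x2E1E518 (r,user):
  L0: frame=0x37 idx=23 entry=0x39007 [P=1 RW=1 US=1 PS=0]
  L1: frame=0x39 idx=30 entry=0x3D007 [P=1 RW=1 US=1 PS=0]
  → PA=0x3D518  (2 entries read)
#1 VA=0xA0FF1C (r,kernel):
  L0: frame=0x37 idx=5 entry=0x40007 [P=1 RW=1 US=1 PS=0]
  L1: frame=0x40 idx=15 entry=0x41007 [P=1 RW=1 US=1 PS=0]
  → PA=0x41F1C  (2 entries read)
#2 VA=0x2A11D3A (r,kernel):
  L0: frame=0x37 idx=21 entry=0x42007 [P=1 RW=1 US=1 PS=0]
  L1: frame=0x42 idx=17 entry=0x45007 [P=1 RW=1 US=1 PS=0]
  → PA=0x45D3A  (2 entries read)
#3 VA=0xA96 (r,user):
  L0: frame=0x37 idx=0 entry=0x6E002 [P=0 RW=1 US=0 PS=0]
  ✗ PAGE_NOT_PRESENT  [1 reads]
#4 VA=0x2E1E518 (r,kernel):
  TLB hit vpn=0x2E1E → PA=0x3D518
#5 VA=0x340B88A (w,user):
  L0: frame=0x37 idx=26 entry=0x49007 [P=1 RW=1 US=1 PS=0]
  L1: frame=0x49 idx=11 entry=0x4B003 [P=1 RW=1 US=0 PS=0]
  ✗ PROTECTION_VIOLATION  [2 reads]
#6 VA=0x2E1E518 (r,kernel):
  TLB hit vpn=0x2E1E → PA=0x3D518

Access #0 fault: NONE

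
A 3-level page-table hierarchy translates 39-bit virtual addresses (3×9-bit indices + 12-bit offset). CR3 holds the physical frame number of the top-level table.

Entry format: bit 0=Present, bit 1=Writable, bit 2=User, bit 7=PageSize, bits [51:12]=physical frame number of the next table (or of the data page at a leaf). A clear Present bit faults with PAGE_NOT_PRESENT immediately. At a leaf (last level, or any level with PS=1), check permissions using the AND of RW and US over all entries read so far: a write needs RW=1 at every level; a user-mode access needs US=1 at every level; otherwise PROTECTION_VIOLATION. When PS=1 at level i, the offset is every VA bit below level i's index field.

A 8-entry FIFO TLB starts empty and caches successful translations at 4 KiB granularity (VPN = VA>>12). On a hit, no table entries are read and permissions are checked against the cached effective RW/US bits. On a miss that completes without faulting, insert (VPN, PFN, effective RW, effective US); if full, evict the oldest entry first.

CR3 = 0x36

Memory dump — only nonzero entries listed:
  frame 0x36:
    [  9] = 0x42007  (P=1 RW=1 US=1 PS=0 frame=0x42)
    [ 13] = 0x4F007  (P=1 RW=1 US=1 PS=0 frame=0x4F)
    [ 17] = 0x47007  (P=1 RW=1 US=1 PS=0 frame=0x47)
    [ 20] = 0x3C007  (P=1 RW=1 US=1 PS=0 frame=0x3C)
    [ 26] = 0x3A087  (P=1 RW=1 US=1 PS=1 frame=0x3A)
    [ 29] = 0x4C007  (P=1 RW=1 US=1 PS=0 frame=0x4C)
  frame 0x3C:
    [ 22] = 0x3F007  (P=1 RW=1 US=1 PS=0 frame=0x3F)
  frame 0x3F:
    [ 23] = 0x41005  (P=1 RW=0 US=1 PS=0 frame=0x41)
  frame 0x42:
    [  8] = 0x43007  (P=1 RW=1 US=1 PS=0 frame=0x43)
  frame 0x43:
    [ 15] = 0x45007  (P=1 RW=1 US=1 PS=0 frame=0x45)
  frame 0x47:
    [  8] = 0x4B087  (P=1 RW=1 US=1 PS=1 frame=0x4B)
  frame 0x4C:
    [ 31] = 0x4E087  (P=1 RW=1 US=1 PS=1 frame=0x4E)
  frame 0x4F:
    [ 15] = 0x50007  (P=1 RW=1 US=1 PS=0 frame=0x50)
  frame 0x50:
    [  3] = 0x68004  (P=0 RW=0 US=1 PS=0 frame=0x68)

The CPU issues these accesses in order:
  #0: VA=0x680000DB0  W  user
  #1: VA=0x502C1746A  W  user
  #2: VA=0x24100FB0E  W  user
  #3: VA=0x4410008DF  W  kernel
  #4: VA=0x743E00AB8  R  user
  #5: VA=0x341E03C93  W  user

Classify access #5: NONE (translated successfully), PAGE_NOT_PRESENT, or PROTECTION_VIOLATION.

Per-access translation:
#0 VA=0x680000DB0 (w,user):
  lvl0: tbl 0x36, slot 26 ⇒ 0x3A087 (P1/RW1/US1/PS1)
  ✓ 0x3ADB0 (huge @L0)  — 1 lookups
#1 VA=0x502C1746A (w,user):
  lvl0: tbl 0x36, slot 20 ⇒ 0x3C007 (P1/RW1/US1/PS0)
  lvl1: tbl 0x3C, slot 22 ⇒ 0x3F007 (P1/RW1/US1/PS0)
  lvl2: tbl 0x3F, slot 23 ⇒ 0x41005 (P1/RW0/US1/PS0)
  ✗ PROTECTION_VIOLATION  [3 reads]
#2 VA=0x24100FB0E (w,user):
  lvl0: tbl 0x36, slot 9 ⇒ 0x42007 (P1/RW1/US1/PS0)
  lvl1: tbl 0x42, slot 8 ⇒ 0x43007 (P1/RW1/US1/PS0)
  lvl2: tbl 0x43, slot 15 ⇒ 0x45007 (P1/RW1/US1/PS0)
  ✓ 0x45B0E  — 3 lookups
#3 VA=0x4410008DF (w,kernel):
  lvl0: tbl 0x36, slot 17 ⇒ 0x47007 (P1/RW1/US1/PS0)
  lvl1: tbl 0x47, slot 8 ⇒ 0x4B087 (P1/RW1/US1/PS1)
  ✓ 0x4B8DF (huge @L1)  — 2 lookups
#4 VA=0x743E00AB8 (r,user):
  lvl0: tbl 0x36, slot 29 ⇒ 0x4C007 (P1/RW1/US1/PS0)
  lvl1: tbl 0x4C, slot 31 ⇒ 0x4E087 (P1/RW1/US1/PS1)
  ✓ 0x4EAB8 (huge @L1)  — 2 lookups
#5 VA=0x341E03C93 (w,user):
  lvl0: tbl 0x36, slot 13 ⇒ 0x4F007 (P1/RW1/US1/PS0)
  lvl1: tbl 0x4F, slot 15 ⇒ 0x50007 (P1/RW1/US1/PS0)
  lvl2: tbl 0x50, slot 3 ⇒ 0x68004 (P0/RW0/US1/PS0)
  ✗ PAGE_NOT_PRESENT  [3 reads]

Access #5 fault: PAGE_NOT_PRESENT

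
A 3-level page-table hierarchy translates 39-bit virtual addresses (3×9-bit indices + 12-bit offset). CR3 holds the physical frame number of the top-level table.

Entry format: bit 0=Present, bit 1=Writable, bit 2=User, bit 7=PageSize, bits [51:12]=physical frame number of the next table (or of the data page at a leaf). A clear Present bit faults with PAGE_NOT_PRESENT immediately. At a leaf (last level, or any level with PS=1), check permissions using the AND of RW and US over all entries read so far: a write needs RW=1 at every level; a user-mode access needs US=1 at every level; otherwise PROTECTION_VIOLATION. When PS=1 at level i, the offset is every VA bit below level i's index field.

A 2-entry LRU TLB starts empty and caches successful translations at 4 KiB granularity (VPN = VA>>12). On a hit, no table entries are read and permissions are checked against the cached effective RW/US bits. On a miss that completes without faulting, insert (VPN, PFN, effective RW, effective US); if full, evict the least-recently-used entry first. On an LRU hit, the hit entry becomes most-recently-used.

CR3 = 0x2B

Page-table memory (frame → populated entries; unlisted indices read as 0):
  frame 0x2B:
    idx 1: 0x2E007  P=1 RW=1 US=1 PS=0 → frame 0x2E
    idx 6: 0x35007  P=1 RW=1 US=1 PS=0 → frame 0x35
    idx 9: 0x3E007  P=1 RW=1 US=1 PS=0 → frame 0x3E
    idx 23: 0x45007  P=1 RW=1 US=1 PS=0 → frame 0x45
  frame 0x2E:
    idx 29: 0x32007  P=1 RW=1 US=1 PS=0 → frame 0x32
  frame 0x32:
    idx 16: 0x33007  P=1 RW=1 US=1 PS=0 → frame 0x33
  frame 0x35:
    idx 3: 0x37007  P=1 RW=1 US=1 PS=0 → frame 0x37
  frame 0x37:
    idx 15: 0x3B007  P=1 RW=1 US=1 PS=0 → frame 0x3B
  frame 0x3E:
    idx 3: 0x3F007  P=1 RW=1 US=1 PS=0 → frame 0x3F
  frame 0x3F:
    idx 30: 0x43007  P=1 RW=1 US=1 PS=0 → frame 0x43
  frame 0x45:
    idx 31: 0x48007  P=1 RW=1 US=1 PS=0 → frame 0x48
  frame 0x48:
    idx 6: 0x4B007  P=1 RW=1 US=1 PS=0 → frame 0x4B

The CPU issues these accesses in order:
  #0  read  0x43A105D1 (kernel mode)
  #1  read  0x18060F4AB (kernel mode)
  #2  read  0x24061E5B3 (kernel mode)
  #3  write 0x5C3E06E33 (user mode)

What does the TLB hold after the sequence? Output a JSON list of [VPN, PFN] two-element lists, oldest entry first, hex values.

Per-access translation:
#0 VA=0x43A105D1 (r,kernel):
  L0 @0x2B[1] → 0x2E007  P=1,RW=1,US=1,PS=0
  L1 @0x2E[29] → 0x32007  P=1,RW=1,US=1,PS=0
  L2 @0x32[16] → 0x33007  P=1,RW=1,US=1,PS=0
  ✓ 0x335D1  — 3 lookups
#1 VA=0x18060F4AB (r,kernel):
  L0 @0x2B[6] → 0x35007  P=1,RW=1,US=1,PS=0
  L1 @0x35[3] → 0x37007  P=1,RW=1,US=1,PS=0
  L2 @0x37[15] → 0x3B007  P=1,RW=1,US=1,PS=0
  ✓ 0x3B4AB  — 3 lookups
#2 VA=0x24061E5B3 (r,kernel):
  L0 @0x2B[9] → 0x3E007  P=1,RW=1,US=1,PS=0
  L1 @0x3E[3] → 0x3F007  P=1,RW=1,US=1,PS=0
  L2 @0x3F[30] → 0x43007  P=1,RW=1,US=1,PS=0
  ✓ 0x435B3  — 3 lookups
#3 VA=0x5C3E06E33 (w,user):
  L0 @0x2B[23] → 0x45007  P=1,RW=1,US=1,PS=0
  L1 @0x45[31] → 0x48007  P=1,RW=1,US=1,PS=0
  L2 @0x48[6] → 0x4B007  P=1,RW=1,US=1,PS=0
  ✓ 0x4BE33  — 3 lookups

TLB: [["0x24061E", "0x43"], ["0x5C3E06", "0x4B"]]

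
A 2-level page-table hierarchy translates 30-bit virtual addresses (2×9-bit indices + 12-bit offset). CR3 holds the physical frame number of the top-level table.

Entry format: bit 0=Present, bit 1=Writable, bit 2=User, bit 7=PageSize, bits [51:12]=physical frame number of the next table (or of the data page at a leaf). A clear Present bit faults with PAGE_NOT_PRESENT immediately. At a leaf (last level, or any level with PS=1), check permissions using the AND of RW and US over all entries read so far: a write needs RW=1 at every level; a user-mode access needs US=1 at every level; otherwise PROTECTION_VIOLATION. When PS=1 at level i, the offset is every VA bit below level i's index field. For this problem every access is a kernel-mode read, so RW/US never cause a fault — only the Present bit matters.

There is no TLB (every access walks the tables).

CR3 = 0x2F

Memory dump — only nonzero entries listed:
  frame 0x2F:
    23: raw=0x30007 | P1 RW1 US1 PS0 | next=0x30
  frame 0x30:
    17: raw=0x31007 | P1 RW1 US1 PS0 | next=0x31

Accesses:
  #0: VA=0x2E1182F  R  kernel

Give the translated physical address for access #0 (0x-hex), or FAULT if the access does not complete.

Per-access translation:
#0 VA=0x2E1182F (r,kernel):
  lvl0: tbl 0x2F, slot 23 ⇒ 0x30007 (P1/RW1/US1/PS0)
  lvl1: tbl 0x30, slot 17 ⇒ 0x31007 (P1/RW1/US1/PS0)
  → PA=0x3182F  (2 entries read)

Access #0 PA: 0x3182F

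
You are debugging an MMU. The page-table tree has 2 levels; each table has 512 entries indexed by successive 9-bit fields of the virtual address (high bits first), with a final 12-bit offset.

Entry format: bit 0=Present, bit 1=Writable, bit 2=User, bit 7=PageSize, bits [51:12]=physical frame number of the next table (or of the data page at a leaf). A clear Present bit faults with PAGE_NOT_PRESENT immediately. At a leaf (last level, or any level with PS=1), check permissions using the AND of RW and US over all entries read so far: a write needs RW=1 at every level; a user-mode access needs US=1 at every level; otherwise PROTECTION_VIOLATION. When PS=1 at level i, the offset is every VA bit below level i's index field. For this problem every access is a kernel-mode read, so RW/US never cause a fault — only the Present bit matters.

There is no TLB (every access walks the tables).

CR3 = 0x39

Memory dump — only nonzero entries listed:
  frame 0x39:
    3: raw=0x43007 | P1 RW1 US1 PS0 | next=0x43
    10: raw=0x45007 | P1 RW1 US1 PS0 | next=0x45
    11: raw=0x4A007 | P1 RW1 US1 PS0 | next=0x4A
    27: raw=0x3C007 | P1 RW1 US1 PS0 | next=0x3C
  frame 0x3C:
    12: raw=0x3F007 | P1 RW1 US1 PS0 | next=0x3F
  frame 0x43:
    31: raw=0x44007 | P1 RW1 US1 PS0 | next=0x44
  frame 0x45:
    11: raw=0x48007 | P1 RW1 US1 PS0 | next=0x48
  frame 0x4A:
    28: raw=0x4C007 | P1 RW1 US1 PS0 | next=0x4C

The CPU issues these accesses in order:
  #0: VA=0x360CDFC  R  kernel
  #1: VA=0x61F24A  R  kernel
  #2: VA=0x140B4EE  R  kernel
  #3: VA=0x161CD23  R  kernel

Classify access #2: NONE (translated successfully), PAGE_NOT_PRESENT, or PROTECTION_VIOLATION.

Per-access translation:
#0 VA=0x360CDFC (r,kernel):
  lvl0: tbl 0x39, slot 27 ⇒ 0x3C007 (P1/RW1/US1/PS0)
  lvl1: tbl 0x3C, slot 12 ⇒ 0x3F007 (P1/RW1/US1/PS0)
  → PA=0x3FDFC  (2 entries read)
#1 VA=0x61F24A (r,kernel):
  lvl0: tbl 0x39, slot 3 ⇒ 0x43007 (P1/RW1/US1/PS0)
  lvl1: tbl 0x43, slot 31 ⇒ 0x44007 (P1/RW1/US1/PS0)
  → PA=0x4424A  (2 entries read)
#2 VA=0x140B4EE (r,kernel):
  lvl0: tbl 0x39, slot 10 ⇒ 0x45007 (P1/RW1/US1/PS0)
  lvl1: tbl 0x45, slot 11 ⇒ 0x48007 (P1/RW1/US1/PS0)
  → PA=0x484EE  (2 entries read)
#3 VA=0x161CD23 (r,kernel):
  lvl0: tbl 0x39, slot 11 ⇒ 0x4A007 (P1/RW1/US1/PS0)
  lvl1: tbl 0x4A, slot 28 ⇒ 0x4C007 (P1/RW1/US1/PS0)
  → PA=0x4CD23  (2 entries read)

Access #2 fault: NONE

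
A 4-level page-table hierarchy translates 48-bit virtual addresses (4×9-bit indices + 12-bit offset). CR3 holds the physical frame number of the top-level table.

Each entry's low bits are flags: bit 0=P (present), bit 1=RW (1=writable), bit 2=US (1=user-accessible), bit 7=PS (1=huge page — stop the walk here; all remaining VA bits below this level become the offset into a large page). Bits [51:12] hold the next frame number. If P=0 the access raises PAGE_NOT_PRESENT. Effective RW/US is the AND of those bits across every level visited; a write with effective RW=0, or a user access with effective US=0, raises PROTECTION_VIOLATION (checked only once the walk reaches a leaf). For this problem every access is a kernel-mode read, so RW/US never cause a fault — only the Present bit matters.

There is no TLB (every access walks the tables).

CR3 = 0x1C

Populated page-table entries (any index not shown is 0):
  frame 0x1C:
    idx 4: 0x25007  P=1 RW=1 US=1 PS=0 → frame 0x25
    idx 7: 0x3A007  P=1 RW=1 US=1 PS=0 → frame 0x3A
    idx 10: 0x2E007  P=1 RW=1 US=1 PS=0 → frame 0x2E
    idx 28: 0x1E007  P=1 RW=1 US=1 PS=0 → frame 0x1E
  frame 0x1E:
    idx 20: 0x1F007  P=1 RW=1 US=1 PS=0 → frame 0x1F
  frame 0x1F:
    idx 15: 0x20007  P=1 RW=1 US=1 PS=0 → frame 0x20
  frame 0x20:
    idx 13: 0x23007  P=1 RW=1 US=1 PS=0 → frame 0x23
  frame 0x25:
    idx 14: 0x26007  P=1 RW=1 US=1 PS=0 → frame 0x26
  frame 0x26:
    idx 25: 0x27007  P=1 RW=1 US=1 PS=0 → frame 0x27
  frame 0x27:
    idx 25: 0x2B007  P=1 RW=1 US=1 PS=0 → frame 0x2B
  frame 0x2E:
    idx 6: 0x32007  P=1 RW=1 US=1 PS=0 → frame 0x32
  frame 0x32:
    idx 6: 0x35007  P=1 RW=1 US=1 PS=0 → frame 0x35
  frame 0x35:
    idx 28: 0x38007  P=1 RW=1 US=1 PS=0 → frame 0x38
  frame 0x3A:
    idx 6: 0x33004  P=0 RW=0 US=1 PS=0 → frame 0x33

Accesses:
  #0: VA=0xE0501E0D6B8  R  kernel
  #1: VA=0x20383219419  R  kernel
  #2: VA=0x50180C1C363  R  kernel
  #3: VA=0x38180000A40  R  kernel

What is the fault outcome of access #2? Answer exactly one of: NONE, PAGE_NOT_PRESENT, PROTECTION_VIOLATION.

Trace:
#0 VA=0xE0501E0D6B8 (r,kernel):
  L0 @0x1C[28] → 0x1E007  P=1,RW=1,US=1,PS=0
  L1 @0x1E[20] → 0x1F007  P=1,RW=1,US=1,PS=0
  L2 @0x1F[15] → 0x20007  P=1,RW=1,US=1,PS=0
  L3 @0x20[13] → 0x23007  P=1,RW=1,US=1,PS=0
  ⇒ phys 0x236B8  [4 reads]
#1 VA=0x20383219419 (r,kernel):
  L0 @0x1C[4] → 0x25007  P=1,RW=1,US=1,PS=0
  L1 @0x25[14] → 0x26007  P=1,RW=1,US=1,PS=0
  L2 @0x26[25] → 0x27007  P=1,RW=1,US=1,PS=0
  L3 @0x27[25] → 0x2B007  P=1,RW=1,US=1,PS=0
  ⇒ phys 0x2B419  [4 reads]
#2 VA=0x50180C1C363 (r,kernel):
  L0 @0x1C[10] → 0x2E007  P=1,RW=1,US=1,PS=0
  L1 @0x2E[6] → 0x32007  P=1,RW=1,US=1,PS=0
  L2 @0x32[6] → 0x35007  P=1,RW=1,US=1,PS=0
  L3 @0x35[28] → 0x38007  P=1,RW=1,US=1,PS=0
  ⇒ phys 0x38363  [4 reads]
#3 VA=0x38180000A40 (r,kernel):
  L0 @0x1C[7] → 0x3A007  P=1,RW=1,US=1,PS=0
  L1 @0x3A[6] → 0x33004  P=0,RW=0,US=1,PS=0
  ⇒ fault: PAGE_NOT_PRESENT  — 2 lookups

Access #2 fault: NONE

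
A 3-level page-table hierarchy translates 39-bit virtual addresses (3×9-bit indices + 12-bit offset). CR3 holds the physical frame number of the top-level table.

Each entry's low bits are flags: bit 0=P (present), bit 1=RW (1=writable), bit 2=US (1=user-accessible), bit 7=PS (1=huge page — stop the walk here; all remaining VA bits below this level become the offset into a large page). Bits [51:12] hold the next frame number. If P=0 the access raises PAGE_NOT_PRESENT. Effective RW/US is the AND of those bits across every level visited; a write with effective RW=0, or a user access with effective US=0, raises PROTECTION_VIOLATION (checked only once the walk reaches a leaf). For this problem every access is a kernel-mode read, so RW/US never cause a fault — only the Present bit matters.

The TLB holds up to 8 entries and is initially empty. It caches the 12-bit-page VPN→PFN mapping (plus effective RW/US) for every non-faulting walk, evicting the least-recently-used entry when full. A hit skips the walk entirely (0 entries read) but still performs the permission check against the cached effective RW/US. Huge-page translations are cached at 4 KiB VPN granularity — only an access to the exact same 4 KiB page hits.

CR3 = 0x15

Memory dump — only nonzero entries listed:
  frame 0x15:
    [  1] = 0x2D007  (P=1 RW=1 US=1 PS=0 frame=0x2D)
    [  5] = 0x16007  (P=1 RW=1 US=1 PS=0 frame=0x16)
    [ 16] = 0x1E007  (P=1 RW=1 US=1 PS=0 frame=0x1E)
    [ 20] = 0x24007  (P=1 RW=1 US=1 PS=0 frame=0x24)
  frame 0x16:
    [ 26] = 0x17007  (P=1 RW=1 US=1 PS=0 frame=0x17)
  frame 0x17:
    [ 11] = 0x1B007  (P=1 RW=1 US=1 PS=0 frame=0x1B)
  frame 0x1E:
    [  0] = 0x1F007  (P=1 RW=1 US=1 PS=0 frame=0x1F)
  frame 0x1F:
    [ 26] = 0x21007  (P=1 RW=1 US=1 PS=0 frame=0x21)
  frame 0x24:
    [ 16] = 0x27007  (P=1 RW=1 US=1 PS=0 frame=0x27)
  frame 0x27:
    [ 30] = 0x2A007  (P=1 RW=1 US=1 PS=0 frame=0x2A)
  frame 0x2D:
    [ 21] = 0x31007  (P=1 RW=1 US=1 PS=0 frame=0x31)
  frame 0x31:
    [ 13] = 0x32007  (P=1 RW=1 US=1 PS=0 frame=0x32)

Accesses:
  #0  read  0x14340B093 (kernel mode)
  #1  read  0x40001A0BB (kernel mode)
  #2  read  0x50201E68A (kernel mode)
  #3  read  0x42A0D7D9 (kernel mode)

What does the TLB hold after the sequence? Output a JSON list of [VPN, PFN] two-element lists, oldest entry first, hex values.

Walk each access:
#0 VA=0x14340B093 (r,kernel):
  L0: frame=0x15 idx=5 entry=0x16007 [P=1 RW=1 US=1 PS=0]
  L1: frame=0x16 idx=26 entry=0x17007 [P=1 RW=1 US=1 PS=0]
  L2: frame=0x17 idx=11 entry=0x1B007 [P=1 RW=1 US=1 PS=0]
  ⇒ phys 0x1B093  [3 reads]
#1 VA=0x40001A0BB (r,kernel):
  L0: frame=0x15 idx=16 entry=0x1E007 [P=1 RW=1 US=1 PS=0]
  L1: frame=0x1E idx=0 entry=0x1F007 [P=1 RW=1 US=1 PS=0]
  L2: frame=0x1F idx=26 entry=0x21007 [P=1 RW=1 US=1 PS=0]
  ⇒ phys 0x210BB  [3 reads]
#2 VA=0x50201E68A (r,kernel):
  L0: frame=0x15 idx=20 entry=0x24007 [P=1 RW=1 US=1 PS=0]
  L1: frame=0x24 idx=16 entry=0x27007 [P=1 RW=1 US=1 PS=0]
  L2: frame=0x27 idx=30 entry=0x2A007 [P=1 RW=1 US=1 PS=0]
  ⇒ phys 0x2A68A  [3 reads]
#3 VA=0x42A0D7D9 (r,kernel):
  L0: frame=0x15 idx=1 entry=0x2D007 [P=1 RW=1 US=1 PS=0]
  L1: frame=0x2D idx=21 entry=0x31007 [P=1 RW=1 US=1 PS=0]
  L2: frame=0x31 idx=13 entry=0x32007 [P=1 RW=1 US=1 PS=0]
  ⇒ phys 0x327D9  [3 reads]

TLB: [["0x14340B", "0x1B"], ["0x40001A", "0x21"], ["0x50201E", "0x2A"], ["0x42A0D", "0x32"]]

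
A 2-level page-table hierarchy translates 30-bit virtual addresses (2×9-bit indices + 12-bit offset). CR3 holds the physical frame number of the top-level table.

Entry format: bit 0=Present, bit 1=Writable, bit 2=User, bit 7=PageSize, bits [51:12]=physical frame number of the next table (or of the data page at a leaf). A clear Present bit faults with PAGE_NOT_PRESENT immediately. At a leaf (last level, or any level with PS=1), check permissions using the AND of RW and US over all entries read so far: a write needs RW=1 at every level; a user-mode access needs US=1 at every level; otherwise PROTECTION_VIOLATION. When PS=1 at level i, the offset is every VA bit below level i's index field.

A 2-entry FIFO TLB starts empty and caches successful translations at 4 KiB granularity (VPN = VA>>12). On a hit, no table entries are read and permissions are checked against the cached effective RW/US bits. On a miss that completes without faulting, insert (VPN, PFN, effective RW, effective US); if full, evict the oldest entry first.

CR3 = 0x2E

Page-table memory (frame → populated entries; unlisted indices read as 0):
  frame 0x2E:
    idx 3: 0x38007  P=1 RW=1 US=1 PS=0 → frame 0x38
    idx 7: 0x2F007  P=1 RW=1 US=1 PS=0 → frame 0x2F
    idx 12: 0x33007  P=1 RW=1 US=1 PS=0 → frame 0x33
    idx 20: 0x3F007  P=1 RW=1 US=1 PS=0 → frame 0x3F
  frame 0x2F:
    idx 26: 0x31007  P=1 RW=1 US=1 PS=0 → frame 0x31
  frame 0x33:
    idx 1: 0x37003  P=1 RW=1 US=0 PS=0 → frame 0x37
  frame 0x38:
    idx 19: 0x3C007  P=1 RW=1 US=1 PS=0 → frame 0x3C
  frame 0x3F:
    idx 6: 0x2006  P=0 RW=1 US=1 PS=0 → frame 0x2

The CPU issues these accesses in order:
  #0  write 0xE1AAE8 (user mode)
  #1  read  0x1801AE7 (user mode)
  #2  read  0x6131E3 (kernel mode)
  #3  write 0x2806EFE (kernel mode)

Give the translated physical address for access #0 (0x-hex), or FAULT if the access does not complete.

Trace:
#0 VA=0xE1AAE8 (w,user):
  lvl0: tbl 0x2E, slot 7 ⇒ 0x2F007 (P1/RW1/US1/PS0)
  lvl1: tbl 0x2F, slot 26 ⇒ 0x31007 (P1/RW1/US1/PS0)
  → PA=0x31AE8  (2 entries read)
#1 VA=0x1801AE7 (r,user):
  lvl0: tbl 0x2E, slot 12 ⇒ 0x33007 (P1/RW1/US1/PS0)
  lvl1: tbl 0x33, slot 1 ⇒ 0x37003 (P1/RW1/US0/PS0)
  ⇒ fault: PROTECTION_VIOLATION  — 2 lookups
#2 VA=0x6131E3 (r,kernel):
  lvl0: tbl 0x2E, slot 3 ⇒ 0x38007 (P1/RW1/US1/PS0)
  lvl1: tbl 0x38, slot 19 ⇒ 0x3C007 (P1/RW1/US1/PS0)
  → PA=0x3C1E3  (2 entries read)
#3 VA=0x2806EFE (w,kernel):
  lvl0: tbl 0x2E, slot 20 ⇒ 0x3F007 (P1/RW1/US1/PS0)
  lvl1: tbl 0x3F, slot 6 ⇒ 0x2006 (P0/RW1/US1/PS0)
  ⇒ fault: PAGE_NOT_PRESENT  — 2 lookups

Access #0 PA: 0x31AE8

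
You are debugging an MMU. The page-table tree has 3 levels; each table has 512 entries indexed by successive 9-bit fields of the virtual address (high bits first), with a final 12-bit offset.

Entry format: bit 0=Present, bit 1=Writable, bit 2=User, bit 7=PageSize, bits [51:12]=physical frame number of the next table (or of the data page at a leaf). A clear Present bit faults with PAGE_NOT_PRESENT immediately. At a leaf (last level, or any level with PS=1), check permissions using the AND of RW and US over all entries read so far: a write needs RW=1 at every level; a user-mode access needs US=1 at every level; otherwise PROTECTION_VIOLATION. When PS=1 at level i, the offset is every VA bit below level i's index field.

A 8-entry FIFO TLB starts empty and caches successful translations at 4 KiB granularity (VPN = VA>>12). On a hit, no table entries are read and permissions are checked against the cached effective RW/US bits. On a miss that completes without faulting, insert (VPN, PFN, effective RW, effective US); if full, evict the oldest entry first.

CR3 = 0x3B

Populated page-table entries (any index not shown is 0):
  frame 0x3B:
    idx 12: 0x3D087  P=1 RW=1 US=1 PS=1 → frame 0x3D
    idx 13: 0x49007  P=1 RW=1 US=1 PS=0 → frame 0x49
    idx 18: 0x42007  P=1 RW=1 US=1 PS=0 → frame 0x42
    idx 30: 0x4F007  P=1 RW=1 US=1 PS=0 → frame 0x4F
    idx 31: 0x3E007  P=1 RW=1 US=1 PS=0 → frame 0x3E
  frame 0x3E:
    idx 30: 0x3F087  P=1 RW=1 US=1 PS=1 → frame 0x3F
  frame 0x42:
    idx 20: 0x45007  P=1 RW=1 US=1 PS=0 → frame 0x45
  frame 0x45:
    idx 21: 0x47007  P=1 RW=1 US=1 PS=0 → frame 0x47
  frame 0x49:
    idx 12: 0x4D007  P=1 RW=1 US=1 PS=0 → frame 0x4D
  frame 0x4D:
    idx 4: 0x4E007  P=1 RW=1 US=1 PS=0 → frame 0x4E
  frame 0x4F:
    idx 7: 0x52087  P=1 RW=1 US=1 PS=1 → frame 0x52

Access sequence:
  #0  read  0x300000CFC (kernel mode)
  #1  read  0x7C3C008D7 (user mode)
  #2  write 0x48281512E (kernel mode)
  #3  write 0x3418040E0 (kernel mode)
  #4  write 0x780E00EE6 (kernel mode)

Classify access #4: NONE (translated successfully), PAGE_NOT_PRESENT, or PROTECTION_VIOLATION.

Trace:
#0 VA=0x300000CFC (r,kernel):
  L0: frame=0x3B idx=12 entry=0x3D087 [P=1 RW=1 US=1 PS=1]
  ⇒ phys 0x3DCFC (huge @L0)  [1 reads]
#1 VA=0x7C3C008D7 (r,user):
  L0: frame=0x3B idx=31 entry=0x3E007 [P=1 RW=1 US=1 PS=0]
  L1: frame=0x3E idx=30 entry=0x3F087 [P=1 RW=1 US=1 PS=1]
  ⇒ phys 0x3F8D7 (huge @L1)  [2 reads]
#2 VA=0x48281512E (w,kernel):
  L0: frame=0x3B idx=18 entry=0x42007 [P=1 RW=1 US=1 PS=0]
  L1: frame=0x42 idx=20 entry=0x45007 [P=1 RW=1 US=1 PS=0]
  L2: frame=0x45 idx=21 entry=0x47007 [P=1 RW=1 US=1 PS=0]
  ⇒ phys 0x4712E  [3 reads]
#3 VA=0x3418040E0 (w,kernel):
  L0: frame=0x3B idx=13 entry=0x49007 [P=1 RW=1 US=1 PS=0]
  L1: frame=0x49 idx=12 entry=0x4D007 [P=1 RW=1 US=1 PS=0]
  L2: frame=0x4D idx=4 entry=0x4E007 [P=1 RW=1 US=1 PS=0]
  ⇒ phys 0x4E0E0  [3 reads]
#4 VA=0x780E00EE6 (w,kernel):
  L0: frame=0x3B idx=30 entry=0x4F007 [P=1 RW=1 US=1 PS=0]
  L1: frame=0x4F idx=7 entry=0x52087 [P=1 RW=1 US=1 PS=1]
  ⇒ phys 0x52EE6 (huge @L1)  [2 reads]

Access #4 fault: NONE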